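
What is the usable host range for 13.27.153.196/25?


Network: 13.27.153.128
Broadcast: 13.27.153.255
First usable = network + 1
Last usable = broadcast - 1
Range: 13.27.153.129 to 13.27.153.254


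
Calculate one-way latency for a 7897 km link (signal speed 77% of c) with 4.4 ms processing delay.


Speed = 0.77 * 3e5 km/s = 231000 km/s
Propagation delay = 7897 / 231000 = 0.0342 s = 34.1861 ms
Processing delay = 4.4 ms
Total one-way latency = 38.5861 ms


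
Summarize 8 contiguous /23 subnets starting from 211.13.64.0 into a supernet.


Original prefix: /23
Number of subnets: 8 = 2^3
New prefix = 23 - 3 = 20
Supernet: 211.13.64.0/20


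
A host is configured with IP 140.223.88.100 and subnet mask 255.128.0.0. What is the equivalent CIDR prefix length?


Binary: 11111111.10000000.00000000.00000000
Count leading 1s
Prefix: /9


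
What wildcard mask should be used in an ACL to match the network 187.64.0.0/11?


Subnet mask: 255.224.0.0
Wildcard = 255.255.255.255 - subnet mask
255 - 255 = 0
255 - 224 = 31
255 - 0 = 255
255 - 0 = 255
Wildcard: 0.31.255.255


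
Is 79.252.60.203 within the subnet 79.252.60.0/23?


Subnet network: 79.252.60.0
Test IP AND mask: 79.252.60.0
Yes, 79.252.60.203 is in 79.252.60.0/23


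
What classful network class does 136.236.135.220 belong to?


First octet: 136
Binary: 10001000
10xxxxxx -> Class B (128-191)
Class B, default mask 255.255.0.0 (/16)


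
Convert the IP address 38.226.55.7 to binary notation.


38 = 00100110
226 = 11100010
55 = 00110111
7 = 00000111
Binary: 00100110.11100010.00110111.00000111


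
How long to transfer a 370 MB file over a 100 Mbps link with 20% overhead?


Effective throughput = 100 * (1 - 20/100) = 80 Mbps
File size in Mb = 370 * 8 = 2960 Mb
Time = 2960 / 80
Time = 37 seconds


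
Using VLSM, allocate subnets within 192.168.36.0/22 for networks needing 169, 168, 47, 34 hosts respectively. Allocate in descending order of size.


169 hosts -> /24 (254 usable): 192.168.36.0/24
168 hosts -> /24 (254 usable): 192.168.37.0/24
47 hosts -> /26 (62 usable): 192.168.38.0/26
34 hosts -> /26 (62 usable): 192.168.38.64/26
Allocation: 192.168.36.0/24 (169 hosts, 254 usable); 192.168.37.0/24 (168 hosts, 254 usable); 192.168.38.0/26 (47 hosts, 62 usable); 192.168.38.64/26 (34 hosts, 62 usable)


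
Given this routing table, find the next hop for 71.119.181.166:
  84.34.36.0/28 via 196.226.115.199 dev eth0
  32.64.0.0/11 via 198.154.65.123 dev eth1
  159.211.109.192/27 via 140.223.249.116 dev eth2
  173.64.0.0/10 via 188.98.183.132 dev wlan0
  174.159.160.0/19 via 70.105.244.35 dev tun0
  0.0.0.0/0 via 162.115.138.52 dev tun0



Longest prefix match for 71.119.181.166:
  /28 84.34.36.0: no
  /11 32.64.0.0: no
  /27 159.211.109.192: no
  /10 173.64.0.0: no
  /19 174.159.160.0: no
  /0 0.0.0.0: MATCH
Selected: next-hop 162.115.138.52 via tun0 (matched /0)


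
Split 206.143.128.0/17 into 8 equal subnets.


New prefix = 17 + 3 = 20
Each subnet has 4096 addresses
  206.143.128.0/20
  206.143.144.0/20
  206.143.160.0/20
  206.143.176.0/20
  206.143.192.0/20
  206.143.208.0/20
  206.143.224.0/20
  206.143.240.0/20
Subnets: 206.143.128.0/20, 206.143.144.0/20, 206.143.160.0/20, 206.143.176.0/20, 206.143.192.0/20, 206.143.208.0/20, 206.143.224.0/20, 206.143.240.0/20


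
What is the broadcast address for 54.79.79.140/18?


Network: 54.79.64.0/18
Host bits = 14
Set all host bits to 1:
Broadcast: 54.79.127.255


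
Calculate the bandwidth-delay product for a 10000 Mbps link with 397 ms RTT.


BDP = bandwidth * RTT
= 10000 Mbps * 397 ms
= 10000 * 1e6 * 397 / 1000 bits
= 3970000000 bits
= 496250000 bytes
= 484619.1406 KB
BDP = 3970000000 bits (496250000 bytes)


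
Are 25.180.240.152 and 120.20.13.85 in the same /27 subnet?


Mask: 255.255.255.224
25.180.240.152 AND mask = 25.180.240.128
120.20.13.85 AND mask = 120.20.13.64
No, different subnets (25.180.240.128 vs 120.20.13.64)


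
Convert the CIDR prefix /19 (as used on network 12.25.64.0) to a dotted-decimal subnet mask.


/19 means 19 network bits, 13 host bits
Binary: 11111111111111111110000000000000
Mask: 255.255.224.0


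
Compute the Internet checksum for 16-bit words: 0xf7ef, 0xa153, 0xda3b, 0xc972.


Sum all words (with carry folding):
+ 0xf7ef = 0xf7ef
+ 0xa153 = 0x9943
+ 0xda3b = 0x737f
+ 0xc972 = 0x3cf2
One's complement: ~0x3cf2
Checksum = 0xc30d


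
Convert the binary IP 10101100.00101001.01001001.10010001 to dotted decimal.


10101100 = 172
00101001 = 41
01001001 = 73
10010001 = 145
IP: 172.41.73.145


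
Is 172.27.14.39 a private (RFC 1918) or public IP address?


RFC 1918 private ranges:
  10.0.0.0/8 (10.0.0.0 - 10.255.255.255)
  172.16.0.0/12 (172.16.0.0 - 172.31.255.255)
  192.168.0.0/16 (192.168.0.0 - 192.168.255.255)
Private (in 172.16.0.0/12)


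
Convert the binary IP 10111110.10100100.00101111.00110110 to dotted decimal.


10111110 = 190
10100100 = 164
00101111 = 47
00110110 = 54
IP: 190.164.47.54


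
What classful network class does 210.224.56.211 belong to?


First octet: 210
Binary: 11010010
110xxxxx -> Class C (192-223)
Class C, default mask 255.255.255.0 (/24)


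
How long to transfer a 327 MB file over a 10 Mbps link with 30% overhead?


Effective throughput = 10 * (1 - 30/100) = 7 Mbps
File size in Mb = 327 * 8 = 2616 Mb
Time = 2616 / 7
Time = 373.7143 seconds


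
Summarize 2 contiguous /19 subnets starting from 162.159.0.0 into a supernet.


Original prefix: /19
Number of subnets: 2 = 2^1
New prefix = 19 - 1 = 18
Supernet: 162.159.0.0/18


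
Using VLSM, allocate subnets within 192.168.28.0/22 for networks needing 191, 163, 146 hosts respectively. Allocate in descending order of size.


191 hosts -> /24 (254 usable): 192.168.28.0/24
163 hosts -> /24 (254 usable): 192.168.29.0/24
146 hosts -> /24 (254 usable): 192.168.30.0/24
Allocation: 192.168.28.0/24 (191 hosts, 254 usable); 192.168.29.0/24 (163 hosts, 254 usable); 192.168.30.0/24 (146 hosts, 254 usable)


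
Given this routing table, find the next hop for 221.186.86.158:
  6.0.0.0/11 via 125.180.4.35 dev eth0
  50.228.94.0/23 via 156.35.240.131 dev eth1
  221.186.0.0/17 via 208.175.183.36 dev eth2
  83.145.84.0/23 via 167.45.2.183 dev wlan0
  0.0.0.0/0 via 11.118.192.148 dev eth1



Longest prefix match for 221.186.86.158:
  /11 6.0.0.0: no
  /23 50.228.94.0: no
  /17 221.186.0.0: MATCH
  /23 83.145.84.0: no
  /0 0.0.0.0: MATCH
Selected: next-hop 208.175.183.36 via eth2 (matched /17)


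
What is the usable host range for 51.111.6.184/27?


Network: 51.111.6.160
Broadcast: 51.111.6.191
First usable = network + 1
Last usable = broadcast - 1
Range: 51.111.6.161 to 51.111.6.190


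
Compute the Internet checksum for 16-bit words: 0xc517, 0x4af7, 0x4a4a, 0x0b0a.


Sum all words (with carry folding):
+ 0xc517 = 0xc517
+ 0x4af7 = 0x100f
+ 0x4a4a = 0x5a59
+ 0x0b0a = 0x6563
One's complement: ~0x6563
Checksum = 0x9a9c


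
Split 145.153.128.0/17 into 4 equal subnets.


New prefix = 17 + 2 = 19
Each subnet has 8192 addresses
  145.153.128.0/19
  145.153.160.0/19
  145.153.192.0/19
  145.153.224.0/19
Subnets: 145.153.128.0/19, 145.153.160.0/19, 145.153.192.0/19, 145.153.224.0/19


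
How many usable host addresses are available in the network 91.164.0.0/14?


Host bits = 32 - 14 = 18
Total addresses = 2^18 = 262144
Usable = total - 2 (network and broadcast)
Usable hosts: 262142


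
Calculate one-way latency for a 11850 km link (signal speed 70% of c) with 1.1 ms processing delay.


Speed = 0.7 * 3e5 km/s = 210000 km/s
Propagation delay = 11850 / 210000 = 0.0564 s = 56.4286 ms
Processing delay = 1.1 ms
Total one-way latency = 57.5286 ms


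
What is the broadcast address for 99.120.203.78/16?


Network: 99.120.0.0/16
Host bits = 16
Set all host bits to 1:
Broadcast: 99.120.255.255


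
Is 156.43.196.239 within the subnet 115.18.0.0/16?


Subnet network: 115.18.0.0
Test IP AND mask: 156.43.0.0
No, 156.43.196.239 is not in 115.18.0.0/16


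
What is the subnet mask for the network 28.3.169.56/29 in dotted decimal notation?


/29 means 29 network bits, 3 host bits
Binary: 11111111111111111111111111111000
Mask: 255.255.255.248


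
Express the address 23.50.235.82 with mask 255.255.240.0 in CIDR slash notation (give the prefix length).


Binary: 11111111.11111111.11110000.00000000
Count leading 1s
Prefix: /20


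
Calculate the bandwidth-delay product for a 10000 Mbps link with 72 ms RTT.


BDP = bandwidth * RTT
= 10000 Mbps * 72 ms
= 10000 * 1e6 * 72 / 1000 bits
= 720000000 bits
= 90000000 bytes
= 87890.625 KB
BDP = 720000000 bits (90000000 bytes)


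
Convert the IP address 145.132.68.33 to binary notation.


145 = 10010001
132 = 10000100
68 = 01000100
33 = 00100001
Binary: 10010001.10000100.01000100.00100001


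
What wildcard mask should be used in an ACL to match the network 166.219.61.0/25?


Subnet mask: 255.255.255.128
Wildcard = 255.255.255.255 - subnet mask
255 - 255 = 0
255 - 255 = 0
255 - 255 = 0
255 - 128 = 127
Wildcard: 0.0.0.127


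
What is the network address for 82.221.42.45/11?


IP:   01010010.11011101.00101010.00101101
Mask: 11111111.11100000.00000000.00000000
AND operation:
Net:  01010010.11000000.00000000.00000000
Network: 82.192.0.0/11


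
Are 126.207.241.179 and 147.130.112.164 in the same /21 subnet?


Mask: 255.255.248.0
126.207.241.179 AND mask = 126.207.240.0
147.130.112.164 AND mask = 147.130.112.0
No, different subnets (126.207.240.0 vs 147.130.112.0)


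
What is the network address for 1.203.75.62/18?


IP:   00000001.11001011.01001011.00111110
Mask: 11111111.11111111.11000000.00000000
AND operation:
Net:  00000001.11001011.01000000.00000000
Network: 1.203.64.0/18


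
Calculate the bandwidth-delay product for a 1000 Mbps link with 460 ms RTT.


BDP = bandwidth * RTT
= 1000 Mbps * 460 ms
= 1000 * 1e6 * 460 / 1000 bits
= 460000000 bits
= 57500000 bytes
= 56152.3438 KB
BDP = 460000000 bits (57500000 bytes)


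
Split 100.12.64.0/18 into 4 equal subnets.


New prefix = 18 + 2 = 20
Each subnet has 4096 addresses
  100.12.64.0/20
  100.12.80.0/20
  100.12.96.0/20
  100.12.112.0/20
Subnets: 100.12.64.0/20, 100.12.80.0/20, 100.12.96.0/20, 100.12.112.0/20


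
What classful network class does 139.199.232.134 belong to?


First octet: 139
Binary: 10001011
10xxxxxx -> Class B (128-191)
Class B, default mask 255.255.0.0 (/16)


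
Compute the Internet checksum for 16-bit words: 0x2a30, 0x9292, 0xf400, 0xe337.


Sum all words (with carry folding):
+ 0x2a30 = 0x2a30
+ 0x9292 = 0xbcc2
+ 0xf400 = 0xb0c3
+ 0xe337 = 0x93fb
One's complement: ~0x93fb
Checksum = 0x6c04


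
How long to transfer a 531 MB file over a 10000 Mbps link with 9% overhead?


Effective throughput = 10000 * (1 - 9/100) = 9100 Mbps
File size in Mb = 531 * 8 = 4248 Mb
Time = 4248 / 9100
Time = 0.4668 seconds


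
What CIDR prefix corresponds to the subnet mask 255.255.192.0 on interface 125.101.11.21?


Binary: 11111111.11111111.11000000.00000000
Count leading 1s
Prefix: /18


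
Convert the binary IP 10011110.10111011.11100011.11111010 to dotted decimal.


10011110 = 158
10111011 = 187
11100011 = 227
11111010 = 250
IP: 158.187.227.250


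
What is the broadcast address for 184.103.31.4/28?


Network: 184.103.31.0/28
Host bits = 4
Set all host bits to 1:
Broadcast: 184.103.31.15


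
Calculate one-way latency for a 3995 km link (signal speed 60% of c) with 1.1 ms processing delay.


Speed = 0.6 * 3e5 km/s = 180000 km/s
Propagation delay = 3995 / 180000 = 0.0222 s = 22.1944 ms
Processing delay = 1.1 ms
Total one-way latency = 23.2944 ms


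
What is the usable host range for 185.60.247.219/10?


Network: 185.0.0.0
Broadcast: 185.63.255.255
First usable = network + 1
Last usable = broadcast - 1
Range: 185.0.0.1 to 185.63.255.254


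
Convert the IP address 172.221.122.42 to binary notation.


172 = 10101100
221 = 11011101
122 = 01111010
42 = 00101010
Binary: 10101100.11011101.01111010.00101010


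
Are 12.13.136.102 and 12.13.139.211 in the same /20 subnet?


Mask: 255.255.240.0
12.13.136.102 AND mask = 12.13.128.0
12.13.139.211 AND mask = 12.13.128.0
Yes, same subnet (12.13.128.0)


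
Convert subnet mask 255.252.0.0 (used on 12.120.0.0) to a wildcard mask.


Subnet mask: 255.252.0.0
Wildcard = 255.255.255.255 - subnet mask
255 - 255 = 0
255 - 252 = 3
255 - 0 = 255
255 - 0 = 255
Wildcard: 0.3.255.255


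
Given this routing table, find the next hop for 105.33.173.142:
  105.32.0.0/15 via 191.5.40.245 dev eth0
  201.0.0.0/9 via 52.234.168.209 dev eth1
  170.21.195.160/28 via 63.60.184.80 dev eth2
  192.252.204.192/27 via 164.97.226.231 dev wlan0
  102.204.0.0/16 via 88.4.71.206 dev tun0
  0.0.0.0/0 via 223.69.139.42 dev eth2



Longest prefix match for 105.33.173.142:
  /15 105.32.0.0: MATCH
  /9 201.0.0.0: no
  /28 170.21.195.160: no
  /27 192.252.204.192: no
  /16 102.204.0.0: no
  /0 0.0.0.0: MATCH
Selected: next-hop 191.5.40.245 via eth0 (matched /15)


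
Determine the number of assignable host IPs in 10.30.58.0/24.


Host bits = 32 - 24 = 8
Total addresses = 2^8 = 256
Usable = total - 2 (network and broadcast)
Usable hosts: 254


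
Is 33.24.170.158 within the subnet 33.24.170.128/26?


Subnet network: 33.24.170.128
Test IP AND mask: 33.24.170.128
Yes, 33.24.170.158 is in 33.24.170.128/26


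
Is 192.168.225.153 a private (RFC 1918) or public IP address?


RFC 1918 private ranges:
  10.0.0.0/8 (10.0.0.0 - 10.255.255.255)
  172.16.0.0/12 (172.16.0.0 - 172.31.255.255)
  192.168.0.0/16 (192.168.0.0 - 192.168.255.255)
Private (in 192.168.0.0/16)


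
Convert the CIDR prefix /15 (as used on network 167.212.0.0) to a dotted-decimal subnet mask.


/15 means 15 network bits, 17 host bits
Binary: 11111111111111100000000000000000
Mask: 255.254.0.0


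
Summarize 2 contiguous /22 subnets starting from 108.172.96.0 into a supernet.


Original prefix: /22
Number of subnets: 2 = 2^1
New prefix = 22 - 1 = 21
Supernet: 108.172.96.0/21


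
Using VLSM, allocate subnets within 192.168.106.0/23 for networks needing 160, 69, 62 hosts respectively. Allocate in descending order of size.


160 hosts -> /24 (254 usable): 192.168.106.0/24
69 hosts -> /25 (126 usable): 192.168.107.0/25
62 hosts -> /26 (62 usable): 192.168.107.128/26
Allocation: 192.168.106.0/24 (160 hosts, 254 usable); 192.168.107.0/25 (69 hosts, 126 usable); 192.168.107.128/26 (62 hosts, 62 usable)


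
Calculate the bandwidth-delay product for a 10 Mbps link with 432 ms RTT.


BDP = bandwidth * RTT
= 10 Mbps * 432 ms
= 10 * 1e6 * 432 / 1000 bits
= 4320000 bits
= 540000 bytes
= 527.3438 KB
BDP = 4320000 bits (540000 bytes)


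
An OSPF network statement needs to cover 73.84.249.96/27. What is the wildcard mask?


Subnet mask: 255.255.255.224
Wildcard = 255.255.255.255 - subnet mask
255 - 255 = 0
255 - 255 = 0
255 - 255 = 0
255 - 224 = 31
Wildcard: 0.0.0.31


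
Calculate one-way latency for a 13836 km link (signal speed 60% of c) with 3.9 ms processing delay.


Speed = 0.6 * 3e5 km/s = 180000 km/s
Propagation delay = 13836 / 180000 = 0.0769 s = 76.8667 ms
Processing delay = 3.9 ms
Total one-way latency = 80.7667 ms


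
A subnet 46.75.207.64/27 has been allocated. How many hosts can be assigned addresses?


Host bits = 32 - 27 = 5
Total addresses = 2^5 = 32
Usable = total - 2 (network and broadcast)
Usable hosts: 30


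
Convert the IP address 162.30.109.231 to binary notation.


162 = 10100010
30 = 00011110
109 = 01101101
231 = 11100111
Binary: 10100010.00011110.01101101.11100111


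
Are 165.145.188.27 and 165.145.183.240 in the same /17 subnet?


Mask: 255.255.128.0
165.145.188.27 AND mask = 165.145.128.0
165.145.183.240 AND mask = 165.145.128.0
Yes, same subnet (165.145.128.0)


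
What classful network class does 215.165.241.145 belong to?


First octet: 215
Binary: 11010111
110xxxxx -> Class C (192-223)
Class C, default mask 255.255.255.0 (/24)


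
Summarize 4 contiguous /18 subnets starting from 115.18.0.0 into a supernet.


Original prefix: /18
Number of subnets: 4 = 2^2
New prefix = 18 - 2 = 16
Supernet: 115.18.0.0/16


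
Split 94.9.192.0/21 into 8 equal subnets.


New prefix = 21 + 3 = 24
Each subnet has 256 addresses
  94.9.192.0/24
  94.9.193.0/24
  94.9.194.0/24
  94.9.195.0/24
  94.9.196.0/24
  94.9.197.0/24
  94.9.198.0/24
  94.9.199.0/24
Subnets: 94.9.192.0/24, 94.9.193.0/24, 94.9.194.0/24, 94.9.195.0/24, 94.9.196.0/24, 94.9.197.0/24, 94.9.198.0/24, 94.9.199.0/24


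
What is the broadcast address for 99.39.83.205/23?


Network: 99.39.82.0/23
Host bits = 9
Set all host bits to 1:
Broadcast: 99.39.83.255


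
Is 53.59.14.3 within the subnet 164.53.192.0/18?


Subnet network: 164.53.192.0
Test IP AND mask: 53.59.0.0
No, 53.59.14.3 is not in 164.53.192.0/18


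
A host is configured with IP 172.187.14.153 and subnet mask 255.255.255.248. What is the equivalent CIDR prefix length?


Binary: 11111111.11111111.11111111.11111000
Count leading 1s
Prefix: /29


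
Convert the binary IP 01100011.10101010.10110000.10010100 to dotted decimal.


01100011 = 99
10101010 = 170
10110000 = 176
10010100 = 148
IP: 99.170.176.148


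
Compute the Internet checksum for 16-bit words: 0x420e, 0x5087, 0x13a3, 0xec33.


Sum all words (with carry folding):
+ 0x420e = 0x420e
+ 0x5087 = 0x9295
+ 0x13a3 = 0xa638
+ 0xec33 = 0x926c
One's complement: ~0x926c
Checksum = 0x6d93


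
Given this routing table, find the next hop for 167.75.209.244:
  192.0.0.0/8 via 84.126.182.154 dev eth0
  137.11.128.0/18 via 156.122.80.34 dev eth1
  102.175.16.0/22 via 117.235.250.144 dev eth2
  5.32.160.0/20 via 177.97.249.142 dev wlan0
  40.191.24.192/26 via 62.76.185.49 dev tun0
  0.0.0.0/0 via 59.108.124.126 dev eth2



Longest prefix match for 167.75.209.244:
  /8 192.0.0.0: no
  /18 137.11.128.0: no
  /22 102.175.16.0: no
  /20 5.32.160.0: no
  /26 40.191.24.192: no
  /0 0.0.0.0: MATCH
Selected: next-hop 59.108.124.126 via eth2 (matched /0)


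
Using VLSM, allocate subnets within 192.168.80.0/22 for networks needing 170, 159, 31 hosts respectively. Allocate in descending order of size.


170 hosts -> /24 (254 usable): 192.168.80.0/24
159 hosts -> /24 (254 usable): 192.168.81.0/24
31 hosts -> /26 (62 usable): 192.168.82.0/26
Allocation: 192.168.80.0/24 (170 hosts, 254 usable); 192.168.81.0/24 (159 hosts, 254 usable); 192.168.82.0/26 (31 hosts, 62 usable)


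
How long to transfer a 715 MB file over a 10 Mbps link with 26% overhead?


Effective throughput = 10 * (1 - 26/100) = 7.4 Mbps
File size in Mb = 715 * 8 = 5720 Mb
Time = 5720 / 7.4
Time = 772.973 seconds


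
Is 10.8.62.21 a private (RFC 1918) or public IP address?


RFC 1918 private ranges:
  10.0.0.0/8 (10.0.0.0 - 10.255.255.255)
  172.16.0.0/12 (172.16.0.0 - 172.31.255.255)
  192.168.0.0/16 (192.168.0.0 - 192.168.255.255)
Private (in 10.0.0.0/8)


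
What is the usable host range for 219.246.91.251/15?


Network: 219.246.0.0
Broadcast: 219.247.255.255
First usable = network + 1
Last usable = broadcast - 1
Range: 219.246.0.1 to 219.247.255.254


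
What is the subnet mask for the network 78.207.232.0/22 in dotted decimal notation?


/22 means 22 network bits, 10 host bits
Binary: 11111111111111111111110000000000
Mask: 255.255.252.0


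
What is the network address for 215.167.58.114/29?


IP:   11010111.10100111.00111010.01110010
Mask: 11111111.11111111.11111111.11111000
AND operation:
Net:  11010111.10100111.00111010.01110000
Network: 215.167.58.112/29


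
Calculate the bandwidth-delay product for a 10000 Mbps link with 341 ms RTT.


BDP = bandwidth * RTT
= 10000 Mbps * 341 ms
= 10000 * 1e6 * 341 / 1000 bits
= 3410000000 bits
= 426250000 bytes
= 416259.7656 KB
BDP = 3410000000 bits (426250000 bytes)


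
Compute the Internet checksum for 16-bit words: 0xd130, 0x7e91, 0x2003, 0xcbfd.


Sum all words (with carry folding):
+ 0xd130 = 0xd130
+ 0x7e91 = 0x4fc2
+ 0x2003 = 0x6fc5
+ 0xcbfd = 0x3bc3
One's complement: ~0x3bc3
Checksum = 0xc43c


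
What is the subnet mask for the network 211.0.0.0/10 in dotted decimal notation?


/10 means 10 network bits, 22 host bits
Binary: 11111111110000000000000000000000
Mask: 255.192.0.0


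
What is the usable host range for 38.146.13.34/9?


Network: 38.128.0.0
Broadcast: 38.255.255.255
First usable = network + 1
Last usable = broadcast - 1
Range: 38.128.0.1 to 38.255.255.254


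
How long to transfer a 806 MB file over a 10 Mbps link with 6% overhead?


Effective throughput = 10 * (1 - 6/100) = 9.4 Mbps
File size in Mb = 806 * 8 = 6448 Mb
Time = 6448 / 9.4
Time = 685.9574 seconds


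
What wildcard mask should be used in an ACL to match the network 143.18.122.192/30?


Subnet mask: 255.255.255.252
Wildcard = 255.255.255.255 - subnet mask
255 - 255 = 0
255 - 255 = 0
255 - 255 = 0
255 - 252 = 3
Wildcard: 0.0.0.3


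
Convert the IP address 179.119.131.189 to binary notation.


179 = 10110011
119 = 01110111
131 = 10000011
189 = 10111101
Binary: 10110011.01110111.10000011.10111101


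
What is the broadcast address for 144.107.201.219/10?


Network: 144.64.0.0/10
Host bits = 22
Set all host bits to 1:
Broadcast: 144.127.255.255


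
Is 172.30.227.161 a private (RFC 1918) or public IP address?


RFC 1918 private ranges:
  10.0.0.0/8 (10.0.0.0 - 10.255.255.255)
  172.16.0.0/12 (172.16.0.0 - 172.31.255.255)
  192.168.0.0/16 (192.168.0.0 - 192.168.255.255)
Private (in 172.16.0.0/12)


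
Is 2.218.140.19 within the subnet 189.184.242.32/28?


Subnet network: 189.184.242.32
Test IP AND mask: 2.218.140.16
No, 2.218.140.19 is not in 189.184.242.32/28


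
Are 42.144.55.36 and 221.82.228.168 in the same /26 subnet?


Mask: 255.255.255.192
42.144.55.36 AND mask = 42.144.55.0
221.82.228.168 AND mask = 221.82.228.128
No, different subnets (42.144.55.0 vs 221.82.228.128)


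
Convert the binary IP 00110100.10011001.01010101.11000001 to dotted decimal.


00110100 = 52
10011001 = 153
01010101 = 85
11000001 = 193
IP: 52.153.85.193


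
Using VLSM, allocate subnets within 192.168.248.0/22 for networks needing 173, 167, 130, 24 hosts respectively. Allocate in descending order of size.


173 hosts -> /24 (254 usable): 192.168.248.0/24
167 hosts -> /24 (254 usable): 192.168.249.0/24
130 hosts -> /24 (254 usable): 192.168.250.0/24
24 hosts -> /27 (30 usable): 192.168.251.0/27
Allocation: 192.168.248.0/24 (173 hosts, 254 usable); 192.168.249.0/24 (167 hosts, 254 usable); 192.168.250.0/24 (130 hosts, 254 usable); 192.168.251.0/27 (24 hosts, 30 usable)


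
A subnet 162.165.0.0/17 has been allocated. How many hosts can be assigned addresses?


Host bits = 32 - 17 = 15
Total addresses = 2^15 = 32768
Usable = total - 2 (network and broadcast)
Usable hosts: 32766


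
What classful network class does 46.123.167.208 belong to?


First octet: 46
Binary: 00101110
0xxxxxxx -> Class A (1-126)
Class A, default mask 255.0.0.0 (/8)


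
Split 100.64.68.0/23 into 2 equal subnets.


New prefix = 23 + 1 = 24
Each subnet has 256 addresses
  100.64.68.0/24
  100.64.69.0/24
Subnets: 100.64.68.0/24, 100.64.69.0/24


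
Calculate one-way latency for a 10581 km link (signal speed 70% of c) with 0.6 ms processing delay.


Speed = 0.7 * 3e5 km/s = 210000 km/s
Propagation delay = 10581 / 210000 = 0.0504 s = 50.3857 ms
Processing delay = 0.6 ms
Total one-way latency = 50.9857 ms


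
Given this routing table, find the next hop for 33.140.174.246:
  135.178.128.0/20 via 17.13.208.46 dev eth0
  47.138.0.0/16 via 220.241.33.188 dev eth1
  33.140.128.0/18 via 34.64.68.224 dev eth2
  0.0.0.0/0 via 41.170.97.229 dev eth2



Longest prefix match for 33.140.174.246:
  /20 135.178.128.0: no
  /16 47.138.0.0: no
  /18 33.140.128.0: MATCH
  /0 0.0.0.0: MATCH
Selected: next-hop 34.64.68.224 via eth2 (matched /18)


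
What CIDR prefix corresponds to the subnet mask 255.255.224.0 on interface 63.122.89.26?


Binary: 11111111.11111111.11100000.00000000
Count leading 1s
Prefix: /19


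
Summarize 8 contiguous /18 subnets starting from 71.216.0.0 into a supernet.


Original prefix: /18
Number of subnets: 8 = 2^3
New prefix = 18 - 3 = 15
Supernet: 71.216.0.0/15


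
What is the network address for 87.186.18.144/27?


IP:   01010111.10111010.00010010.10010000
Mask: 11111111.11111111.11111111.11100000
AND operation:
Net:  01010111.10111010.00010010.10000000
Network: 87.186.18.128/27


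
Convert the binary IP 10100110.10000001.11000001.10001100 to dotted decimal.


10100110 = 166
10000001 = 129
11000001 = 193
10001100 = 140
IP: 166.129.193.140


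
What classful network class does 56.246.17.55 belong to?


First octet: 56
Binary: 00111000
0xxxxxxx -> Class A (1-126)
Class A, default mask 255.0.0.0 (/8)


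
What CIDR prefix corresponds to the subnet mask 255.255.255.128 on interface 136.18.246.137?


Binary: 11111111.11111111.11111111.10000000
Count leading 1s
Prefix: /25


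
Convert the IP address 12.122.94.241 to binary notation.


12 = 00001100
122 = 01111010
94 = 01011110
241 = 11110001
Binary: 00001100.01111010.01011110.11110001


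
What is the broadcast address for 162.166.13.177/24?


Network: 162.166.13.0/24
Host bits = 8
Set all host bits to 1:
Broadcast: 162.166.13.255


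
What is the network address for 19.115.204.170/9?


IP:   00010011.01110011.11001100.10101010
Mask: 11111111.10000000.00000000.00000000
AND operation:
Net:  00010011.00000000.00000000.00000000
Network: 19.0.0.0/9


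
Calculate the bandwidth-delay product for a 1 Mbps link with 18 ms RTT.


BDP = bandwidth * RTT
= 1 Mbps * 18 ms
= 1 * 1e6 * 18 / 1000 bits
= 18000 bits
= 2250 bytes
= 2.1973 KB
BDP = 18000 bits (2250 bytes)


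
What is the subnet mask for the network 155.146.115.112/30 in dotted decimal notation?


/30 means 30 network bits, 2 host bits
Binary: 11111111111111111111111111111100
Mask: 255.255.255.252


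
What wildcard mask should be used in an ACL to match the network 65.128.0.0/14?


Subnet mask: 255.252.0.0
Wildcard = 255.255.255.255 - subnet mask
255 - 255 = 0
255 - 252 = 3
255 - 0 = 255
255 - 0 = 255
Wildcard: 0.3.255.255


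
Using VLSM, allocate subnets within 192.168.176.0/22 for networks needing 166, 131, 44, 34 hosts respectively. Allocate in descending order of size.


166 hosts -> /24 (254 usable): 192.168.176.0/24
131 hosts -> /24 (254 usable): 192.168.177.0/24
44 hosts -> /26 (62 usable): 192.168.178.0/26
34 hosts -> /26 (62 usable): 192.168.178.64/26
Allocation: 192.168.176.0/24 (166 hosts, 254 usable); 192.168.177.0/24 (131 hosts, 254 usable); 192.168.178.0/26 (44 hosts, 62 usable); 192.168.178.64/26 (34 hosts, 62 usable)


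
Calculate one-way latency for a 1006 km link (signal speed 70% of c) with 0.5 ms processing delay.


Speed = 0.7 * 3e5 km/s = 210000 km/s
Propagation delay = 1006 / 210000 = 0.0048 s = 4.7905 ms
Processing delay = 0.5 ms
Total one-way latency = 5.2905 ms


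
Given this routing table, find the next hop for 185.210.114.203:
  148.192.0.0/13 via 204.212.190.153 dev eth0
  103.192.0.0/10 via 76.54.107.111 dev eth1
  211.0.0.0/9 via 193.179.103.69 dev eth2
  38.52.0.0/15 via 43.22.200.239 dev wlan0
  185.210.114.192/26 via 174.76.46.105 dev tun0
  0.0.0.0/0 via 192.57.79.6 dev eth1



Longest prefix match for 185.210.114.203:
  /13 148.192.0.0: no
  /10 103.192.0.0: no
  /9 211.0.0.0: no
  /15 38.52.0.0: no
  /26 185.210.114.192: MATCH
  /0 0.0.0.0: MATCH
Selected: next-hop 174.76.46.105 via tun0 (matched /26)


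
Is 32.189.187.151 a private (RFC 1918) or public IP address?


RFC 1918 private ranges:
  10.0.0.0/8 (10.0.0.0 - 10.255.255.255)
  172.16.0.0/12 (172.16.0.0 - 172.31.255.255)
  192.168.0.0/16 (192.168.0.0 - 192.168.255.255)
Public (not in any RFC 1918 range)


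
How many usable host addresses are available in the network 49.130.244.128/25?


Host bits = 32 - 25 = 7
Total addresses = 2^7 = 128
Usable = total - 2 (network and broadcast)
Usable hosts: 126


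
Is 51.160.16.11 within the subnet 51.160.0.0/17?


Subnet network: 51.160.0.0
Test IP AND mask: 51.160.0.0
Yes, 51.160.16.11 is in 51.160.0.0/17


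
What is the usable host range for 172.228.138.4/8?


Network: 172.0.0.0
Broadcast: 172.255.255.255
First usable = network + 1
Last usable = broadcast - 1
Range: 172.0.0.1 to 172.255.255.254


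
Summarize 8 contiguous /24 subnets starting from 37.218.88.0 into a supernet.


Original prefix: /24
Number of subnets: 8 = 2^3
New prefix = 24 - 3 = 21
Supernet: 37.218.88.0/21


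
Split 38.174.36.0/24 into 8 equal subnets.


New prefix = 24 + 3 = 27
Each subnet has 32 addresses
  38.174.36.0/27
  38.174.36.32/27
  38.174.36.64/27
  38.174.36.96/27
  38.174.36.128/27
  38.174.36.160/27
  38.174.36.192/27
  38.174.36.224/27
Subnets: 38.174.36.0/27, 38.174.36.32/27, 38.174.36.64/27, 38.174.36.96/27, 38.174.36.128/27, 38.174.36.160/27, 38.174.36.192/27, 38.174.36.224/27


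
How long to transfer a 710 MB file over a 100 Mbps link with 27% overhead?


Effective throughput = 100 * (1 - 27/100) = 73 Mbps
File size in Mb = 710 * 8 = 5680 Mb
Time = 5680 / 73
Time = 77.8082 seconds


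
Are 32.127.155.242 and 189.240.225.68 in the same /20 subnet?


Mask: 255.255.240.0
32.127.155.242 AND mask = 32.127.144.0
189.240.225.68 AND mask = 189.240.224.0
No, different subnets (32.127.144.0 vs 189.240.224.0)


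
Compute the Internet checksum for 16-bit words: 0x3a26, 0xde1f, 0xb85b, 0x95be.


Sum all words (with carry folding):
+ 0x3a26 = 0x3a26
+ 0xde1f = 0x1846
+ 0xb85b = 0xd0a1
+ 0x95be = 0x6660
One's complement: ~0x6660
Checksum = 0x999f


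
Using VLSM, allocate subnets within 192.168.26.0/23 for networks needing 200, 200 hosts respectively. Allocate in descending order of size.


200 hosts -> /24 (254 usable): 192.168.26.0/24
200 hosts -> /24 (254 usable): 192.168.27.0/24
Allocation: 192.168.26.0/24 (200 hosts, 254 usable); 192.168.27.0/24 (200 hosts, 254 usable)


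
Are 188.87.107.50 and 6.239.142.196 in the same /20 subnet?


Mask: 255.255.240.0
188.87.107.50 AND mask = 188.87.96.0
6.239.142.196 AND mask = 6.239.128.0
No, different subnets (188.87.96.0 vs 6.239.128.0)


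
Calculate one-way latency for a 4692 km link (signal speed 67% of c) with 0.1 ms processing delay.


Speed = 0.67 * 3e5 km/s = 201000 km/s
Propagation delay = 4692 / 201000 = 0.0233 s = 23.3433 ms
Processing delay = 0.1 ms
Total one-way latency = 23.4433 ms


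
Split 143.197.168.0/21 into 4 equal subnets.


New prefix = 21 + 2 = 23
Each subnet has 512 addresses
  143.197.168.0/23
  143.197.170.0/23
  143.197.172.0/23
  143.197.174.0/23
Subnets: 143.197.168.0/23, 143.197.170.0/23, 143.197.172.0/23, 143.197.174.0/23


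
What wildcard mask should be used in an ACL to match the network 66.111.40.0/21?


Subnet mask: 255.255.248.0
Wildcard = 255.255.255.255 - subnet mask
255 - 255 = 0
255 - 255 = 0
255 - 248 = 7
255 - 0 = 255
Wildcard: 0.0.7.255


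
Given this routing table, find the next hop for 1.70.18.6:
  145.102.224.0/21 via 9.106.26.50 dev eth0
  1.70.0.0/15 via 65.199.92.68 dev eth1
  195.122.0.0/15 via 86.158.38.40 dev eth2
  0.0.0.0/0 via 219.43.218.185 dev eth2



Longest prefix match for 1.70.18.6:
  /21 145.102.224.0: no
  /15 1.70.0.0: MATCH
  /15 195.122.0.0: no
  /0 0.0.0.0: MATCH
Selected: next-hop 65.199.92.68 via eth1 (matched /15)


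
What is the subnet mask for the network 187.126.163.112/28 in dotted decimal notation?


/28 means 28 network bits, 4 host bits
Binary: 11111111111111111111111111110000
Mask: 255.255.255.240


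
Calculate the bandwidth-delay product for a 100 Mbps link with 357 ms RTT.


BDP = bandwidth * RTT
= 100 Mbps * 357 ms
= 100 * 1e6 * 357 / 1000 bits
= 35700000 bits
= 4462500 bytes
= 4357.9102 KB
BDP = 35700000 bits (4462500 bytes)


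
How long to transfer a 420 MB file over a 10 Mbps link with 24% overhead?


Effective throughput = 10 * (1 - 24/100) = 7.6 Mbps
File size in Mb = 420 * 8 = 3360 Mb
Time = 3360 / 7.6
Time = 442.1053 seconds


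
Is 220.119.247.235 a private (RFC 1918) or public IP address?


RFC 1918 private ranges:
  10.0.0.0/8 (10.0.0.0 - 10.255.255.255)
  172.16.0.0/12 (172.16.0.0 - 172.31.255.255)
  192.168.0.0/16 (192.168.0.0 - 192.168.255.255)
Public (not in any RFC 1918 range)


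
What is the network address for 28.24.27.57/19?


IP:   00011100.00011000.00011011.00111001
Mask: 11111111.11111111.11100000.00000000
AND operation:
Net:  00011100.00011000.00000000.00000000
Network: 28.24.0.0/19


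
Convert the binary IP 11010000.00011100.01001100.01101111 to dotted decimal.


11010000 = 208
00011100 = 28
01001100 = 76
01101111 = 111
IP: 208.28.76.111


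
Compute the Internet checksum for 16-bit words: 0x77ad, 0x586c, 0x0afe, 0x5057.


Sum all words (with carry folding):
+ 0x77ad = 0x77ad
+ 0x586c = 0xd019
+ 0x0afe = 0xdb17
+ 0x5057 = 0x2b6f
One's complement: ~0x2b6f
Checksum = 0xd490


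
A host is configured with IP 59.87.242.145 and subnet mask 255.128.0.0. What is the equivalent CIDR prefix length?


Binary: 11111111.10000000.00000000.00000000
Count leading 1s
Prefix: /9


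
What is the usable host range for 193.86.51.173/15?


Network: 193.86.0.0
Broadcast: 193.87.255.255
First usable = network + 1
Last usable = broadcast - 1
Range: 193.86.0.1 to 193.87.255.254


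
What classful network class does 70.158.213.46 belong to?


First octet: 70
Binary: 01000110
0xxxxxxx -> Class A (1-126)
Class A, default mask 255.0.0.0 (/8)


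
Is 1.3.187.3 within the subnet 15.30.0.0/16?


Subnet network: 15.30.0.0
Test IP AND mask: 1.3.0.0
No, 1.3.187.3 is not in 15.30.0.0/16


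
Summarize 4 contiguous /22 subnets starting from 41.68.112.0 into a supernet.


Original prefix: /22
Number of subnets: 4 = 2^2
New prefix = 22 - 2 = 20
Supernet: 41.68.112.0/20


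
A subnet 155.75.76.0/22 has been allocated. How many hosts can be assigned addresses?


Host bits = 32 - 22 = 10
Total addresses = 2^10 = 1024
Usable = total - 2 (network and broadcast)
Usable hosts: 1022


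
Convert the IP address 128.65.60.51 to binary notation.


128 = 10000000
65 = 01000001
60 = 00111100
51 = 00110011
Binary: 10000000.01000001.00111100.00110011


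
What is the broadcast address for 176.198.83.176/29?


Network: 176.198.83.176/29
Host bits = 3
Set all host bits to 1:
Broadcast: 176.198.83.183


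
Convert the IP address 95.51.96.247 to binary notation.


95 = 01011111
51 = 00110011
96 = 01100000
247 = 11110111
Binary: 01011111.00110011.01100000.11110111


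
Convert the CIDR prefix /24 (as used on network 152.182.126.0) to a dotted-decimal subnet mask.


/24 means 24 network bits, 8 host bits
Binary: 11111111111111111111111100000000
Mask: 255.255.255.0


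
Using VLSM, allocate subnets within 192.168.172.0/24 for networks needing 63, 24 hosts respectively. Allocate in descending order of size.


63 hosts -> /25 (126 usable): 192.168.172.0/25
24 hosts -> /27 (30 usable): 192.168.172.128/27
Allocation: 192.168.172.0/25 (63 hosts, 126 usable); 192.168.172.128/27 (24 hosts, 30 usable)


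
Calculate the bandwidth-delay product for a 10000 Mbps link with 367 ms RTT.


BDP = bandwidth * RTT
= 10000 Mbps * 367 ms
= 10000 * 1e6 * 367 / 1000 bits
= 3670000000 bits
= 458750000 bytes
= 447998.0469 KB
BDP = 3670000000 bits (458750000 bytes)


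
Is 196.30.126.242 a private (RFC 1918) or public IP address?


RFC 1918 private ranges:
  10.0.0.0/8 (10.0.0.0 - 10.255.255.255)
  172.16.0.0/12 (172.16.0.0 - 172.31.255.255)
  192.168.0.0/16 (192.168.0.0 - 192.168.255.255)
Public (not in any RFC 1918 range)


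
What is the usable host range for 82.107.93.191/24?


Network: 82.107.93.0
Broadcast: 82.107.93.255
First usable = network + 1
Last usable = broadcast - 1
Range: 82.107.93.1 to 82.107.93.254


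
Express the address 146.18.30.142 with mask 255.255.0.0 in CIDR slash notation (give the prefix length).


Binary: 11111111.11111111.00000000.00000000
Count leading 1s
Prefix: /16


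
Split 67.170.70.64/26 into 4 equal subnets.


New prefix = 26 + 2 = 28
Each subnet has 16 addresses
  67.170.70.64/28
  67.170.70.80/28
  67.170.70.96/28
  67.170.70.112/28
Subnets: 67.170.70.64/28, 67.170.70.80/28, 67.170.70.96/28, 67.170.70.112/28


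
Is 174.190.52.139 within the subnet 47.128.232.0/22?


Subnet network: 47.128.232.0
Test IP AND mask: 174.190.52.0
No, 174.190.52.139 is not in 47.128.232.0/22


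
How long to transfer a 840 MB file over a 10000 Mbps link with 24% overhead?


Effective throughput = 10000 * (1 - 24/100) = 7600 Mbps
File size in Mb = 840 * 8 = 6720 Mb
Time = 6720 / 7600
Time = 0.8842 seconds


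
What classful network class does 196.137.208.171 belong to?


First octet: 196
Binary: 11000100
110xxxxx -> Class C (192-223)
Class C, default mask 255.255.255.0 (/24)


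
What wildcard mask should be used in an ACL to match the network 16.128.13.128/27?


Subnet mask: 255.255.255.224
Wildcard = 255.255.255.255 - subnet mask
255 - 255 = 0
255 - 255 = 0
255 - 255 = 0
255 - 224 = 31
Wildcard: 0.0.0.31


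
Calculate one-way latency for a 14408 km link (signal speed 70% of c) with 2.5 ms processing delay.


Speed = 0.7 * 3e5 km/s = 210000 km/s
Propagation delay = 14408 / 210000 = 0.0686 s = 68.6095 ms
Processing delay = 2.5 ms
Total one-way latency = 71.1095 ms


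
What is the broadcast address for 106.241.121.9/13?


Network: 106.240.0.0/13
Host bits = 19
Set all host bits to 1:
Broadcast: 106.247.255.255


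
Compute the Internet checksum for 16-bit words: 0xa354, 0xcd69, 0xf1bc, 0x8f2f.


Sum all words (with carry folding):
+ 0xa354 = 0xa354
+ 0xcd69 = 0x70be
+ 0xf1bc = 0x627b
+ 0x8f2f = 0xf1aa
One's complement: ~0xf1aa
Checksum = 0x0e55


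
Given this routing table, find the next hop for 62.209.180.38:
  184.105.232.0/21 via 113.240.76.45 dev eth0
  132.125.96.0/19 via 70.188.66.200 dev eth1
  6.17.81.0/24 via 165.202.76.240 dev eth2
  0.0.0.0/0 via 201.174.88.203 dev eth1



Longest prefix match for 62.209.180.38:
  /21 184.105.232.0: no
  /19 132.125.96.0: no
  /24 6.17.81.0: no
  /0 0.0.0.0: MATCH
Selected: next-hop 201.174.88.203 via eth1 (matched /0)


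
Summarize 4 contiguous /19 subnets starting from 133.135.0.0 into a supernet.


Original prefix: /19
Number of subnets: 4 = 2^2
New prefix = 19 - 2 = 17
Supernet: 133.135.0.0/17


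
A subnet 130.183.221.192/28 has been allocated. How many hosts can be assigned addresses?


Host bits = 32 - 28 = 4
Total addresses = 2^4 = 16
Usable = total - 2 (network and broadcast)
Usable hosts: 14


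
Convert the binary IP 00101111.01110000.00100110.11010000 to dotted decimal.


00101111 = 47
01110000 = 112
00100110 = 38
11010000 = 208
IP: 47.112.38.208


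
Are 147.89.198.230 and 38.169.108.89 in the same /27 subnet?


Mask: 255.255.255.224
147.89.198.230 AND mask = 147.89.198.224
38.169.108.89 AND mask = 38.169.108.64
No, different subnets (147.89.198.224 vs 38.169.108.64)


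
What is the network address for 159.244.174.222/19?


IP:   10011111.11110100.10101110.11011110
Mask: 11111111.11111111.11100000.00000000
AND operation:
Net:  10011111.11110100.10100000.00000000
Network: 159.244.160.0/19


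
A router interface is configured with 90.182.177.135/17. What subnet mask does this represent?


/17 means 17 network bits, 15 host bits
Binary: 11111111111111111000000000000000
Mask: 255.255.128.0


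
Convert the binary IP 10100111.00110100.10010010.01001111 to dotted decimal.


10100111 = 167
00110100 = 52
10010010 = 146
01001111 = 79
IP: 167.52.146.79


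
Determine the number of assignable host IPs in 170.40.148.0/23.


Host bits = 32 - 23 = 9
Total addresses = 2^9 = 512
Usable = total - 2 (network and broadcast)
Usable hosts: 510
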